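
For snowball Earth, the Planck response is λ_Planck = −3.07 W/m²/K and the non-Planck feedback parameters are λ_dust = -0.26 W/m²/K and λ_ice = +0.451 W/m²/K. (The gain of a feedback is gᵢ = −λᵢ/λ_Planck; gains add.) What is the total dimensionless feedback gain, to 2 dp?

Convert to gains: g_dust = -0.26/3.07 = -0.08469; g_ice = 0.451/3.07 = 0.1469.
Total gain g = 0.06221.

0.06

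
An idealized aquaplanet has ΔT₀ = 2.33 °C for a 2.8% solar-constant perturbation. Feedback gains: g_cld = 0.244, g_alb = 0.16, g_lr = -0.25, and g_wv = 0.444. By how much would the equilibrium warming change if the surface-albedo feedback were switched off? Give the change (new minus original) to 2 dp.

Original: g = 0.598, ΔT = 2.33/(1−0.598) = 5.7960 °C.
Without surface-albedo: g' = 0.438, ΔT' = 2.33/(1−0.438) = 4.1459 °C.
Change = 4.1459 − 5.7960 = -1.65 °C.

-1.65 °C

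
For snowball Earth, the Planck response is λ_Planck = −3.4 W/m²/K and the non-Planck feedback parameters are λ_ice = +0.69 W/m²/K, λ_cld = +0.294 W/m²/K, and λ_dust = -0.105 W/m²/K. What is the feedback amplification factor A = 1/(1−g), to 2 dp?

Convert to gains: g_ice = 0.69/3.4 = 0.2029; g_cld = 0.294/3.4 = 0.08647; g_dust = -0.105/3.4 = -0.03088.
Total gain g = 0.25849.
A = 1/(1 − 0.25849) = 1.35.

1.35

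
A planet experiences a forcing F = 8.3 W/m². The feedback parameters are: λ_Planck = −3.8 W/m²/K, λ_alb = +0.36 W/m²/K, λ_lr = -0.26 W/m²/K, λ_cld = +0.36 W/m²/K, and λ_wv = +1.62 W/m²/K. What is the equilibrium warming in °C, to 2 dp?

Net feedback parameter λ = (−3.8) + (+0.36) + (-0.26) + (+0.36) + (+1.62) = -1.72 W/m²/K.
ΔT = −F/λ = −8.3/(-1.72) = 4.83 °C.

4.83 °C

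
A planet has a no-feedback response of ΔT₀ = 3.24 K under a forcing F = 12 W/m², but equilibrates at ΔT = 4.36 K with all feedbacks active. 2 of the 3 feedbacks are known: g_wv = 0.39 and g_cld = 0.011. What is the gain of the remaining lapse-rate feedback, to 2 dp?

-0.14

Amplification A = ΔT/ΔT₀ = 4.36/3.24 = 1.346.
Total gain g = 1 − 1/A = 1 − 1/1.346 = 0.2571.
Known gains sum to 0.39 + 0.011 = 0.401.
g_lr = 0.2571 − 0.401 = -0.14.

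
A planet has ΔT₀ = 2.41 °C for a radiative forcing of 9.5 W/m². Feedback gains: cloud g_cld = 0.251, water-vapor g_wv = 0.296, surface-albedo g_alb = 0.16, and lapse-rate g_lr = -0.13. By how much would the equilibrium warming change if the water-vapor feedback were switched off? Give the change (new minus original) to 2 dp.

-2.35 °C

Original: g = 0.577, ΔT = 2.41/(1−0.577) = 5.6974 °C.
Without water-vapor: g' = 0.281, ΔT' = 2.41/(1−0.281) = 3.3519 °C.
Change = 3.3519 − 5.6974 = -2.35 °C.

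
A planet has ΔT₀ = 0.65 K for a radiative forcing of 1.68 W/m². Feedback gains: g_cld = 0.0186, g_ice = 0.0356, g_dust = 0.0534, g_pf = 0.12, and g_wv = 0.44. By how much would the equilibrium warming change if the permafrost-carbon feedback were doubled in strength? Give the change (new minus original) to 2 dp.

Original: g = 0.6676, ΔT = 0.65/(1−0.6676) = 1.9555 K.
With doubled permafrost-carbon: g' = 0.7876, ΔT' = 0.65/(1−0.7876) = 3.0603 K.
Change = 3.0603 − 1.9555 = 1.10 K.

1.10 K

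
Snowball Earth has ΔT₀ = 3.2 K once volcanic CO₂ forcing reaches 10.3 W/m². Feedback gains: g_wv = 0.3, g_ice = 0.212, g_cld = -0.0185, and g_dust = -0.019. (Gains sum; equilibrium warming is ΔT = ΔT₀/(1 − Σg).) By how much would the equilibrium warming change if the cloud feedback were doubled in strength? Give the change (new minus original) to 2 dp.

Original: g = 0.4745, ΔT = 3.2/(1−0.4745) = 6.0894 K.
With doubled cloud: g' = 0.456, ΔT' = 3.2/(1−0.456) = 5.8824 K.
Change = 5.8824 − 6.0894 = -0.21 K.

-0.21 K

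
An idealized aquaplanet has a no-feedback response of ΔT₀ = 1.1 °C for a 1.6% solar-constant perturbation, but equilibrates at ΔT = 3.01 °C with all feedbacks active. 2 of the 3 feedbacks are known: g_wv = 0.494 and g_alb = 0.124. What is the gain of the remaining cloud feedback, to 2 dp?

Amplification A = ΔT/ΔT₀ = 3.01/1.1 = 2.736.
Total gain g = 1 − 1/A = 1 − 1/2.736 = 0.6345.
Known gains sum to 0.494 + 0.124 = 0.618.
g_cld = 0.6345 − 0.618 = 0.02.

0.02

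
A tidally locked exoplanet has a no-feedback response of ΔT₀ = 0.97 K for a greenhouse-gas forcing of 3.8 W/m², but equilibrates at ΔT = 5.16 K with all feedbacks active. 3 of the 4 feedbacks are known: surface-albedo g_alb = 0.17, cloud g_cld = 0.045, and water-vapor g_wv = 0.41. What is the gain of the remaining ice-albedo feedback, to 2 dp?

Amplification A = ΔT/ΔT₀ = 5.16/0.97 = 5.32.
Total gain g = 1 − 1/A = 1 − 1/5.32 = 0.812.
Known gains sum to 0.17 + 0.045 + 0.41 = 0.625.
g_ice = 0.812 − 0.625 = 0.19.

0.19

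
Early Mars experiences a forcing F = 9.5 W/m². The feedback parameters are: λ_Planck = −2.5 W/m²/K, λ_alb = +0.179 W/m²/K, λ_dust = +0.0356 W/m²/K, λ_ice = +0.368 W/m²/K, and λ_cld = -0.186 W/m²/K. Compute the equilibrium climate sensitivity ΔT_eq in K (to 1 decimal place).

4.5 K

Net feedback parameter λ = (−2.5) + (+0.179) + (+0.0356) + (+0.368) + (-0.186) = -2.1034 W/m²/K.
ΔT = −F/λ = −9.5/(-2.1034) = 4.5 K.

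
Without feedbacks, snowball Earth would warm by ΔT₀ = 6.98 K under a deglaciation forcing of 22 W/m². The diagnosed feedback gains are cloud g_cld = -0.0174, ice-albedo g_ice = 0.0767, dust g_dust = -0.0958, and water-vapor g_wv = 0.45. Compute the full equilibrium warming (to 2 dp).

Total gain g = -0.0174 + 0.0767 − 0.0958 + 0.45 = 0.4135.
Amplification A = 1/(1 − 0.4135) = 1.705.
ΔT = 6.98 × 1.705 = 11.90 K.

11.90 K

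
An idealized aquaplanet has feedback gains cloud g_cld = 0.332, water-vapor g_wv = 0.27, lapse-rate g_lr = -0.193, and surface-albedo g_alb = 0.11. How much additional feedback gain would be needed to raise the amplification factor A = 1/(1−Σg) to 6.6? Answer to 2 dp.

0.33

Current total gain = 0.519.
Target gain for A = 6.6: g* = 1 − 1/6.6 = 0.8485.
Additional gain needed = 0.8485 − 0.519 = 0.33.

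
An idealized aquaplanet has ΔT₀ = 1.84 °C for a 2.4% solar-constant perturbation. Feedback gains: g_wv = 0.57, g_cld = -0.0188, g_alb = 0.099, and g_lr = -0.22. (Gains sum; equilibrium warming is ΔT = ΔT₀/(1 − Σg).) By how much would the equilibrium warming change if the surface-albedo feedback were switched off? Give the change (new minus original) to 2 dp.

Original: g = 0.4302, ΔT = 1.84/(1−0.4302) = 3.2292 °C.
Without surface-albedo: g' = 0.3312, ΔT' = 1.84/(1−0.3312) = 2.7512 °C.
Change = 2.7512 − 3.2292 = -0.48 °C.

-0.48 °C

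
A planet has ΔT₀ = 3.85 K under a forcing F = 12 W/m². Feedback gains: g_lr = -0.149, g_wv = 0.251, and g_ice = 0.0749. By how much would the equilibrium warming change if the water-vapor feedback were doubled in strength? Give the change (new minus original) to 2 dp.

2.05 K

Original: g = 0.1769, ΔT = 3.85/(1−0.1769) = 4.6774 K.
With doubled water-vapor: g' = 0.4279, ΔT' = 3.85/(1−0.4279) = 6.7296 K.
Change = 6.7296 − 4.6774 = 2.05 K.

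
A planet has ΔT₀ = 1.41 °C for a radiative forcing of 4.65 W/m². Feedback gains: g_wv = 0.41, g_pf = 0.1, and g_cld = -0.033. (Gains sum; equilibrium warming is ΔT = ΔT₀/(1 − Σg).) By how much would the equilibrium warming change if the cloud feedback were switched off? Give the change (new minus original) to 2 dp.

Original: g = 0.477, ΔT = 1.41/(1−0.477) = 2.6960 °C.
Without cloud: g' = 0.51, ΔT' = 1.41/(1−0.51) = 2.8776 °C.
Change = 2.8776 − 2.6960 = 0.18 °C.

0.18 °C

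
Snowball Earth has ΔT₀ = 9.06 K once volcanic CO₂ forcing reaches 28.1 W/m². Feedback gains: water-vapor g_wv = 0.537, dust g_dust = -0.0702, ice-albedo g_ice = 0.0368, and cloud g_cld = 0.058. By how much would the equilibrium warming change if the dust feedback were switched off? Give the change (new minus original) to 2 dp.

3.94 K

Original: g = 0.5616, ΔT = 9.06/(1−0.5616) = 20.6661 K.
Without dust: g' = 0.6318, ΔT' = 9.06/(1−0.6318) = 24.6062 K.
Change = 24.6062 − 20.6661 = 3.94 K.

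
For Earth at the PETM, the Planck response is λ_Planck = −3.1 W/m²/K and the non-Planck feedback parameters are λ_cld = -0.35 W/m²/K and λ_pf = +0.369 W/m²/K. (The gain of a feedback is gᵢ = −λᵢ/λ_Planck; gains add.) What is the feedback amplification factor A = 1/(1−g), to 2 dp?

Convert to gains: g_cld = -0.35/3.1 = -0.1129; g_pf = 0.369/3.1 = 0.119.
Total gain g = 0.0061.
A = 1/(1 − 0.0061) = 1.01.

1.01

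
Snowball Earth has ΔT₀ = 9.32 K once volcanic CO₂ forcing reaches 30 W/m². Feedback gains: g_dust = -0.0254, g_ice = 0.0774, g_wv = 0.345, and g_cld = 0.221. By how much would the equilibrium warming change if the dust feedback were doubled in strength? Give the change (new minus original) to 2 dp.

-1.52 K

Original: g = 0.618, ΔT = 9.32/(1−0.618) = 24.3979 K.
With doubled dust: g' = 0.5926, ΔT' = 9.32/(1−0.5926) = 22.8768 K.
Change = 22.8768 − 24.3979 = -1.52 K.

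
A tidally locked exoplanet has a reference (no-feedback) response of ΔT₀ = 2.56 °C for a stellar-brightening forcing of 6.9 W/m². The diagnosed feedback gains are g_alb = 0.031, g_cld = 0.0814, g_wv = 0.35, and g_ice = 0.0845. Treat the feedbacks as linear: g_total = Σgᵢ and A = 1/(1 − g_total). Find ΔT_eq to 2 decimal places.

Total gain g = 0.031 + 0.0814 + 0.35 + 0.0845 = 0.5469.
Amplification A = 1/(1 − 0.5469) = 2.207.
ΔT = 2.56 × 2.207 = 5.65 °C.

5.65 °C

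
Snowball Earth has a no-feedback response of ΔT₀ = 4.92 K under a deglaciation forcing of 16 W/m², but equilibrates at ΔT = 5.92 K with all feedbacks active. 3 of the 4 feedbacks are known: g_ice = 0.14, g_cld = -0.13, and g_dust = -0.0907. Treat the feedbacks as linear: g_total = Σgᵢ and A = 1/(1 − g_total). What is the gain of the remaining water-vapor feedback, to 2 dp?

Amplification A = ΔT/ΔT₀ = 5.92/4.92 = 1.203.
Total gain g = 1 − 1/A = 1 − 1/1.203 = 0.1687.
Known gains sum to 0.14 − 0.13 − 0.0907 = -0.0807.
g_wv = 0.1687 + 0.0807 = 0.25.

0.25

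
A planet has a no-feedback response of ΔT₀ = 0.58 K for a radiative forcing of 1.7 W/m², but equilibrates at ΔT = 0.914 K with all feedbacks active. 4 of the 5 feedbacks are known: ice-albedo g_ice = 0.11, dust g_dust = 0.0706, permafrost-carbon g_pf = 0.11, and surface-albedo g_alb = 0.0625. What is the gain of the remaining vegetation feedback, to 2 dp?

0.01

Amplification A = ΔT/ΔT₀ = 0.914/0.58 = 1.576.
Total gain g = 1 − 1/A = 1 − 1/1.576 = 0.3655.
Known gains sum to 0.11 + 0.0706 + 0.11 + 0.0625 = 0.3531.
g_veg = 0.3655 − 0.3531 = 0.01.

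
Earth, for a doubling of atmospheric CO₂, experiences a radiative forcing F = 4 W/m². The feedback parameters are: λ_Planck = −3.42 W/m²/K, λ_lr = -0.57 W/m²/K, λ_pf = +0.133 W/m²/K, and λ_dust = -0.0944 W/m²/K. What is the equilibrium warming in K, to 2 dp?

1.01 K

Net feedback parameter λ = (−3.42) + (-0.57) + (+0.133) + (-0.0944) = -3.9514 W/m²/K.
ΔT = −F/λ = −4/(-3.9514) = 1.01 K.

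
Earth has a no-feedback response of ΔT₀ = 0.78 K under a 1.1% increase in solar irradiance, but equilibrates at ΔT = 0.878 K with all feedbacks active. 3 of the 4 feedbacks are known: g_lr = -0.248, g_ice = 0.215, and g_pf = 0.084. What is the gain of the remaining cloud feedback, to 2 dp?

0.06

Amplification A = ΔT/ΔT₀ = 0.878/0.78 = 1.126.
Total gain g = 1 − 1/A = 1 − 1/1.126 = 0.1119.
Known gains sum to -0.248 + 0.215 + 0.084 = 0.051.
g_cld = 0.1119 − 0.051 = 0.06.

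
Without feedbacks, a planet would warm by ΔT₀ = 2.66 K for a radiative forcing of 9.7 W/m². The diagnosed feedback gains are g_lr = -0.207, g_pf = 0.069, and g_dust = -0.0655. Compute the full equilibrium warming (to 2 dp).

2.21 K

Total gain g = -0.207 + 0.069 − 0.0655 = -0.2035.
Amplification A = 1/(1 + 0.2035) = 0.8309.
ΔT = 2.66 × 0.8309 = 2.21 K.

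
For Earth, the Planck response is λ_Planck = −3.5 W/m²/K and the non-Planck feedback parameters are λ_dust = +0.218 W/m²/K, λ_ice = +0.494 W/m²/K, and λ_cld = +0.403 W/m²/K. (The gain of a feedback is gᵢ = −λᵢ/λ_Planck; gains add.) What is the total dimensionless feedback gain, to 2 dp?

0.32

Convert to gains: g_dust = 0.218/3.5 = 0.06229; g_ice = 0.494/3.5 = 0.1411; g_cld = 0.403/3.5 = 0.1151.
Total gain g = 0.31849.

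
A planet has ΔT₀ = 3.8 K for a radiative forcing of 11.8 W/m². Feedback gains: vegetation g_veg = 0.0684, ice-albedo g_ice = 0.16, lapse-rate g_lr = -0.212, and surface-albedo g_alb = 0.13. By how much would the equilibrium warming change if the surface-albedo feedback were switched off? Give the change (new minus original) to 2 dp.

Original: g = 0.1464, ΔT = 3.8/(1−0.1464) = 4.4517 K.
Without surface-albedo: g' = 0.0164, ΔT' = 3.8/(1−0.0164) = 3.8634 K.
Change = 3.8634 − 4.4517 = -0.59 K.

-0.59 K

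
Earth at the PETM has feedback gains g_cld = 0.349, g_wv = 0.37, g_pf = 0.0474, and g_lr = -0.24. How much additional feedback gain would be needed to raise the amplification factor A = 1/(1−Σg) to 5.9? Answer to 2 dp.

Current total gain = 0.5264.
Target gain for A = 5.9: g* = 1 − 1/5.9 = 0.8305.
Additional gain needed = 0.8305 − 0.5264 = 0.30.

0.30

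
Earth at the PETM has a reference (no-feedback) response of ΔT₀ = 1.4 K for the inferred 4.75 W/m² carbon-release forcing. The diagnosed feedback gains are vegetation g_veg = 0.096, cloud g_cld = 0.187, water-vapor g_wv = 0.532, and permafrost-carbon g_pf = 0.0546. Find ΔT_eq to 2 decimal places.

10.74 K

Total gain g = 0.096 + 0.187 + 0.532 + 0.0546 = 0.8696.
Amplification A = 1/(1 − 0.8696) = 7.669.
ΔT = 1.4 × 7.669 = 10.74 K.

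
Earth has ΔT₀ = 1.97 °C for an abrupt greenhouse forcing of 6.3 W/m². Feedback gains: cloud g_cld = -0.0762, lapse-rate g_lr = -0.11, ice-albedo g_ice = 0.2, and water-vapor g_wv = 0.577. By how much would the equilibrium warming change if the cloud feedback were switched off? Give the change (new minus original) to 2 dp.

Original: g = 0.5908, ΔT = 1.97/(1−0.5908) = 4.8143 °C.
Without cloud: g' = 0.667, ΔT' = 1.97/(1−0.667) = 5.9159 °C.
Change = 5.9159 − 4.8143 = 1.10 °C.

1.10 °C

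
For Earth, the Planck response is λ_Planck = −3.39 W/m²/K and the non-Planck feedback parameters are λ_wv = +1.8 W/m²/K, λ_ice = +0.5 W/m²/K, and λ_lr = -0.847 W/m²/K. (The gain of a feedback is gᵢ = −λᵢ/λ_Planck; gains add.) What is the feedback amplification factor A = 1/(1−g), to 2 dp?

1.75

Convert to gains: g_wv = 1.8/3.39 = 0.531; g_ice = 0.5/3.39 = 0.1475; g_lr = -0.847/3.39 = -0.2499.
Total gain g = 0.4286.
A = 1/(1 − 0.4286) = 1.75.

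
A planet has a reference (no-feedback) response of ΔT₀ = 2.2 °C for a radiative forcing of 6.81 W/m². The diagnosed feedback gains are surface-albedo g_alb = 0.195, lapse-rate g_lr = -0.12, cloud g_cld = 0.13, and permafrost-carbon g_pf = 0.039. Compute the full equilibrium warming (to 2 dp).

2.91 °C

Total gain g = 0.195 − 0.12 + 0.13 + 0.039 = 0.244.
Amplification A = 1/(1 − 0.244) = 1.323.
ΔT = 2.2 × 1.323 = 2.91 °C.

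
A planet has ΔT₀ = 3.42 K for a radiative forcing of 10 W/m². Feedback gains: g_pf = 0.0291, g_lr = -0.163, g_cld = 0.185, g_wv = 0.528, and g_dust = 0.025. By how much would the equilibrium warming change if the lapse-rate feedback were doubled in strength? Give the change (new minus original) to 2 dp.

-2.52 K

Original: g = 0.6041, ΔT = 3.42/(1−0.6041) = 8.6385 K.
With doubled lapse-rate: g' = 0.4411, ΔT' = 3.42/(1−0.4411) = 6.1192 K.
Change = 6.1192 − 8.6385 = -2.52 K.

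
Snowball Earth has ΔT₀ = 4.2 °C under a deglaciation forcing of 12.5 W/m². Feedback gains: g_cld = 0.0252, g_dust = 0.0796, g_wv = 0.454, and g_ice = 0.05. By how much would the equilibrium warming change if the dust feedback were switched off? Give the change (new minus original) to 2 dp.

Original: g = 0.6088, ΔT = 4.2/(1−0.6088) = 10.7362 °C.
Without dust: g' = 0.5292, ΔT' = 4.2/(1−0.5292) = 8.9210 °C.
Change = 8.9210 − 10.7362 = -1.82 °C.

-1.82 °C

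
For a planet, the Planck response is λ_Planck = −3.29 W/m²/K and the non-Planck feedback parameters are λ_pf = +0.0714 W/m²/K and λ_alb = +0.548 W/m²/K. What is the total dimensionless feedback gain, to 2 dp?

Convert to gains: g_pf = 0.0714/3.29 = 0.0217; g_alb = 0.548/3.29 = 0.1666.
Total gain g = 0.1883.

0.19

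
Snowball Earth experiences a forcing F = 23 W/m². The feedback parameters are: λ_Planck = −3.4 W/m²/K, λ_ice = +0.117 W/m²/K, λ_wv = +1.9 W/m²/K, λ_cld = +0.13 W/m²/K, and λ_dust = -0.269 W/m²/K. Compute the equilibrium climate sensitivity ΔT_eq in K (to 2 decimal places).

Net feedback parameter λ = (−3.4) + (+0.117) + (+1.9) + (+0.13) + (-0.269) = -1.522 W/m²/K.
ΔT = −F/λ = −23/(-1.522) = 15.11 K.

15.11 K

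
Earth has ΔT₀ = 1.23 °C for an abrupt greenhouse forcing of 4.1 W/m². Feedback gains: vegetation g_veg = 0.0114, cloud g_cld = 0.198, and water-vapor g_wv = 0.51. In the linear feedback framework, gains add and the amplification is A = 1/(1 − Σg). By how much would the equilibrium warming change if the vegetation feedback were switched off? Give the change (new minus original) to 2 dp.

-0.17 °C

Original: g = 0.7194, ΔT = 1.23/(1−0.7194) = 4.3835 °C.
Without vegetation: g' = 0.708, ΔT' = 1.23/(1−0.708) = 4.2123 °C.
Change = 4.2123 − 4.3835 = -0.17 °C.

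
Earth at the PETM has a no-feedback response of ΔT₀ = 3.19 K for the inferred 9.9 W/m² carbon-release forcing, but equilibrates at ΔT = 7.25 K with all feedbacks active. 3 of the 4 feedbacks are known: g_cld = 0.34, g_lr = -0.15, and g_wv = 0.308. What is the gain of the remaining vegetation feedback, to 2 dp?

0.06

Amplification A = ΔT/ΔT₀ = 7.25/3.19 = 2.273.
Total gain g = 1 − 1/A = 1 − 1/2.273 = 0.5601.
Known gains sum to 0.34 − 0.15 + 0.308 = 0.498.
g_veg = 0.5601 − 0.498 = 0.06.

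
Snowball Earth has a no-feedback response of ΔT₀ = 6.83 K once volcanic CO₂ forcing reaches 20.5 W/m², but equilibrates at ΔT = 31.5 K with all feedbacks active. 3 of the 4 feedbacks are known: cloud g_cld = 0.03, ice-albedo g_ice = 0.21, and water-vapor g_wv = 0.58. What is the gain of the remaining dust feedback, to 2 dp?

-0.04

Amplification A = ΔT/ΔT₀ = 31.5/6.83 = 4.612.
Total gain g = 1 − 1/A = 1 − 1/4.612 = 0.7832.
Known gains sum to 0.03 + 0.21 + 0.58 = 0.82.
g_dust = 0.7832 − 0.82 = -0.04.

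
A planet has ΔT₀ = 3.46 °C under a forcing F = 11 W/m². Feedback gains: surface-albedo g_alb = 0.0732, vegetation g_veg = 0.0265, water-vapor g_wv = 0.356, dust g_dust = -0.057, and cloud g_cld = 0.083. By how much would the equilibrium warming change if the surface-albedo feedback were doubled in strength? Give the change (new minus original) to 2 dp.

Original: g = 0.4817, ΔT = 3.46/(1−0.4817) = 6.6757 °C.
With doubled surface-albedo: g' = 0.5549, ΔT' = 3.46/(1−0.5549) = 7.7735 °C.
Change = 7.7735 − 6.6757 = 1.10 °C.

1.10 °C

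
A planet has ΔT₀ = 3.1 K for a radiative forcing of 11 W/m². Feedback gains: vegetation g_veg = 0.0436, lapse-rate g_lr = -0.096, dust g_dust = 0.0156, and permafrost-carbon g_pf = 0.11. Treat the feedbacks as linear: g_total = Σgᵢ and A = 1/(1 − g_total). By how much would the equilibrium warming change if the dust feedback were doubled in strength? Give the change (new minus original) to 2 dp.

Original: g = 0.0732, ΔT = 3.1/(1−0.0732) = 3.3448 K.
With doubled dust: g' = 0.0888, ΔT' = 3.1/(1−0.0888) = 3.4021 K.
Change = 3.4021 − 3.3448 = 0.06 K.

0.06 K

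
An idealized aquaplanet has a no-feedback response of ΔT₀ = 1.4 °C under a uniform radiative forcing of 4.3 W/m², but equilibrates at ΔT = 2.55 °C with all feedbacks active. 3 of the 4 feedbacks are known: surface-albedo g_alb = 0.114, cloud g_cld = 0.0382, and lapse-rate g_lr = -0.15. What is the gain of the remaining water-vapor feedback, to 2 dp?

Amplification A = ΔT/ΔT₀ = 2.55/1.4 = 1.821.
Total gain g = 1 − 1/A = 1 − 1/1.821 = 0.4509.
Known gains sum to 0.114 + 0.0382 − 0.15 = 0.0022.
g_wv = 0.4509 − 0.0022 = 0.45.

0.45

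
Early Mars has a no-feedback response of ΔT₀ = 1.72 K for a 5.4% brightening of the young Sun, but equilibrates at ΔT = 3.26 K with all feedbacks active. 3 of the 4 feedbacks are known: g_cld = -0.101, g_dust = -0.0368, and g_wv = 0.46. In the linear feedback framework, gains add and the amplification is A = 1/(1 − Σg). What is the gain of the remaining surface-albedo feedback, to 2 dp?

0.15

Amplification A = ΔT/ΔT₀ = 3.26/1.72 = 1.895.
Total gain g = 1 − 1/A = 1 − 1/1.895 = 0.4723.
Known gains sum to -0.101 − 0.0368 + 0.46 = 0.3222.
g_alb = 0.4723 − 0.3222 = 0.15.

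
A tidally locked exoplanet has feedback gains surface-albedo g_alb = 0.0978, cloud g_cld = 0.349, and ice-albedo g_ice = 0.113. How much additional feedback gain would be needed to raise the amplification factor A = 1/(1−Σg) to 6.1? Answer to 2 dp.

0.28

Current total gain = 0.5598.
Target gain for A = 6.1: g* = 1 − 1/6.1 = 0.8361.
Additional gain needed = 0.8361 − 0.5598 = 0.28.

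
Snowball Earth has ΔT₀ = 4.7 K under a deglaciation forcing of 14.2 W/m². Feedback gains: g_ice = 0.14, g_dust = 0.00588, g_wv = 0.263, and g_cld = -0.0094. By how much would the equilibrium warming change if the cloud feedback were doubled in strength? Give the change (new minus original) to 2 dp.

Original: g = 0.39948, ΔT = 4.7/(1−0.39948) = 7.8266 K.
With doubled cloud: g' = 0.39008, ΔT' = 4.7/(1−0.39008) = 7.7059 K.
Change = 7.7059 − 7.8266 = -0.12 K.

-0.12 K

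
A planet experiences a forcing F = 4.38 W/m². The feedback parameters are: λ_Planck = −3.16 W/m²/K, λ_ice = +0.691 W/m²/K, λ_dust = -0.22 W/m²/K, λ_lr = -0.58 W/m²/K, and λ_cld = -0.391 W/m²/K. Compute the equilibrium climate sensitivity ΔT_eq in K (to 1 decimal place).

1.2 K

Net feedback parameter λ = (−3.16) + (+0.691) + (-0.22) + (-0.58) + (-0.391) = -3.66 W/m²/K.
ΔT = −F/λ = −4.38/(-3.66) = 1.2 K.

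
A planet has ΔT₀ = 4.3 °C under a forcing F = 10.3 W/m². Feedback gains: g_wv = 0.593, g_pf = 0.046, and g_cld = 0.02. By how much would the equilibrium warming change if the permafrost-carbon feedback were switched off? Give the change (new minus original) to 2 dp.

Original: g = 0.659, ΔT = 4.3/(1−0.659) = 12.6100 °C.
Without permafrost-carbon: g' = 0.613, ΔT' = 4.3/(1−0.613) = 11.1111 °C.
Change = 11.1111 − 12.6100 = -1.50 °C.

-1.50 °C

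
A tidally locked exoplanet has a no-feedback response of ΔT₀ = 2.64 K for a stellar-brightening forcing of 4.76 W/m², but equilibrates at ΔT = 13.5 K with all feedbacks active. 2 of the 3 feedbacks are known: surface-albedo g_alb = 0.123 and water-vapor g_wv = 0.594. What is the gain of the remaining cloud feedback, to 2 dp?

Amplification A = ΔT/ΔT₀ = 13.5/2.64 = 5.114.
Total gain g = 1 − 1/A = 1 − 1/5.114 = 0.8045.
Known gains sum to 0.123 + 0.594 = 0.717.
g_cld = 0.8045 − 0.717 = 0.09.

0.09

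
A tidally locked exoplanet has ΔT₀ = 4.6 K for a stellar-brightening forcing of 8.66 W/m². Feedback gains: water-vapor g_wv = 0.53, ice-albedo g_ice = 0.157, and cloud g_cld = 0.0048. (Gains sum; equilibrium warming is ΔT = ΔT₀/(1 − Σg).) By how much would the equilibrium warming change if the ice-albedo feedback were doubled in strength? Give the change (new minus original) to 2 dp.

Original: g = 0.6918, ΔT = 4.6/(1−0.6918) = 14.9254 K.
With doubled ice-albedo: g' = 0.8488, ΔT' = 4.6/(1−0.8488) = 30.4233 K.
Change = 30.4233 − 14.9254 = 15.50 K.

15.50 K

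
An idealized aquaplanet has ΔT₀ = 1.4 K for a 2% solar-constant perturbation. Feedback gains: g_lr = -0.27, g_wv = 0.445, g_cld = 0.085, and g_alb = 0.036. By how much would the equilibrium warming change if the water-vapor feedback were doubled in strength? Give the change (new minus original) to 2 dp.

3.42 K

Original: g = 0.296, ΔT = 1.4/(1−0.296) = 1.9886 K.
With doubled water-vapor: g' = 0.741, ΔT' = 1.4/(1−0.741) = 5.4054 K.
Change = 5.4054 − 1.9886 = 3.42 K.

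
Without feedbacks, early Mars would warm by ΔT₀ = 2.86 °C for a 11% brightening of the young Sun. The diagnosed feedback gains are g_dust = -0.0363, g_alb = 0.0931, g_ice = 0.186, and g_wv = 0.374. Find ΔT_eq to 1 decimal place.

Total gain g = -0.0363 + 0.0931 + 0.186 + 0.374 = 0.6168.
Amplification A = 1/(1 − 0.6168) = 2.61.
ΔT = 2.86 × 2.61 = 7.5 °C.

7.5 °C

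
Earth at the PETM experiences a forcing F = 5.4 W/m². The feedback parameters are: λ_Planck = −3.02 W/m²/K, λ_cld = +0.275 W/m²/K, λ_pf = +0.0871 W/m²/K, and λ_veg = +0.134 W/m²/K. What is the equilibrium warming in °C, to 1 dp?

2.1 °C

Net feedback parameter λ = (−3.02) + (+0.275) + (+0.0871) + (+0.134) = -2.5239 W/m²/K.
ΔT = −F/λ = −5.4/(-2.5239) = 2.1 °C.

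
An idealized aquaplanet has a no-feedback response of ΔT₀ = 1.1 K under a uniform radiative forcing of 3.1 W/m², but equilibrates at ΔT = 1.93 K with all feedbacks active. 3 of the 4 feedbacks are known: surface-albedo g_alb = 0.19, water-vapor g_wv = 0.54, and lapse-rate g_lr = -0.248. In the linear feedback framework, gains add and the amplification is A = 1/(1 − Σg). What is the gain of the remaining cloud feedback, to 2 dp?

-0.05

Amplification A = ΔT/ΔT₀ = 1.93/1.1 = 1.755.
Total gain g = 1 − 1/A = 1 − 1/1.755 = 0.4302.
Known gains sum to 0.19 + 0.54 − 0.248 = 0.482.
g_cld = 0.4302 − 0.482 = -0.05.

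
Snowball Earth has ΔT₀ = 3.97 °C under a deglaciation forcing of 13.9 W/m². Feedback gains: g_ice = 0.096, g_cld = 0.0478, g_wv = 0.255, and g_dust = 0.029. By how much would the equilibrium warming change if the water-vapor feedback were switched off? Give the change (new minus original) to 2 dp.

-2.14 °C

Original: g = 0.4278, ΔT = 3.97/(1−0.4278) = 6.9381 °C.
Without water-vapor: g' = 0.1728, ΔT' = 3.97/(1−0.1728) = 4.7993 °C.
Change = 4.7993 − 6.9381 = -2.14 °C.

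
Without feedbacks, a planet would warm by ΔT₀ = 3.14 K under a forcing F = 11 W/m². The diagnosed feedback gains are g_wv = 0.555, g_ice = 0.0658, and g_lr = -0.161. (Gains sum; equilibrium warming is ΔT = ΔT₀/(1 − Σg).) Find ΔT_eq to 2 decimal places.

Total gain g = 0.555 + 0.0658 − 0.161 = 0.4598.
Amplification A = 1/(1 − 0.4598) = 1.851.
ΔT = 3.14 × 1.851 = 5.81 K.

5.81 K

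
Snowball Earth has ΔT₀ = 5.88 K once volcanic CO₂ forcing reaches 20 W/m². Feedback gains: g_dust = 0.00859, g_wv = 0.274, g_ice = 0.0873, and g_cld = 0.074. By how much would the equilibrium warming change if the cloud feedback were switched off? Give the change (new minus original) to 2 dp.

Original: g = 0.44389, ΔT = 5.88/(1−0.44389) = 10.5734 K.
Without cloud: g' = 0.36989, ΔT' = 5.88/(1−0.36989) = 9.3317 K.
Change = 9.3317 − 10.5734 = -1.24 K.

-1.24 K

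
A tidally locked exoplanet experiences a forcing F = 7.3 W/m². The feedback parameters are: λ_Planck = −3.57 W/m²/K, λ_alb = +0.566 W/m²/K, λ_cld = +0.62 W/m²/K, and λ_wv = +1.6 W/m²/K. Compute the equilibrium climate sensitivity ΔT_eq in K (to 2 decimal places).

9.31 K

Net feedback parameter λ = (−3.57) + (+0.566) + (+0.62) + (+1.6) = -0.784 W/m²/K.
ΔT = −F/λ = −7.3/(-0.784) = 9.31 K.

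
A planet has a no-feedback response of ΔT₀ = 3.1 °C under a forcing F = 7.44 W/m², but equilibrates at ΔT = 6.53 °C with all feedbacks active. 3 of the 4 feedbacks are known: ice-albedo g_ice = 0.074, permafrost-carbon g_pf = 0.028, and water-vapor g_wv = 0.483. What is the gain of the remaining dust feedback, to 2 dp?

-0.06

Amplification A = ΔT/ΔT₀ = 6.53/3.1 = 2.106.
Total gain g = 1 − 1/A = 1 − 1/2.106 = 0.5252.
Known gains sum to 0.074 + 0.028 + 0.483 = 0.585.
g_dust = 0.5252 − 0.585 = -0.06.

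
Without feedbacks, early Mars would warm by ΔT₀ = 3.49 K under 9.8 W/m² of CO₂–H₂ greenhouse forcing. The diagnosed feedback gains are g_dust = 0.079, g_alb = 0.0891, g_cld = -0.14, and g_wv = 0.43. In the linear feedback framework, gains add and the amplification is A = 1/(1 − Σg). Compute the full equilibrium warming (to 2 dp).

6.44 K

Total gain g = 0.079 + 0.0891 − 0.14 + 0.43 = 0.4581.
Amplification A = 1/(1 − 0.4581) = 1.845.
ΔT = 3.49 × 1.845 = 6.44 K.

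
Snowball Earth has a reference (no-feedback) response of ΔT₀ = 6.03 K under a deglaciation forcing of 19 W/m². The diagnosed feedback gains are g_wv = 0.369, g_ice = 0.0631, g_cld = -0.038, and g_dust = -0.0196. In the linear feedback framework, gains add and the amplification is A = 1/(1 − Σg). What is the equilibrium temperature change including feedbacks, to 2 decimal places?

9.64 K

Total gain g = 0.369 + 0.0631 − 0.038 − 0.0196 = 0.3745.
Amplification A = 1/(1 − 0.3745) = 1.599.
ΔT = 6.03 × 1.599 = 9.64 K.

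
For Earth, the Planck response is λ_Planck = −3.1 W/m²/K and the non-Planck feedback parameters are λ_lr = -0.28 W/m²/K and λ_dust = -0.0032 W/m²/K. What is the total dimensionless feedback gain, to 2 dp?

Convert to gains: g_lr = -0.28/3.1 = -0.09032; g_dust = -0.0032/3.1 = -0.001032.
Total gain g = -0.091352.

-0.09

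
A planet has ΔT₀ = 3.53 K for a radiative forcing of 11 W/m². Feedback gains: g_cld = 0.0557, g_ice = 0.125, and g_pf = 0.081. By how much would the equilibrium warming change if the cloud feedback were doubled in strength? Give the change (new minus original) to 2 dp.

0.39 K

Original: g = 0.2617, ΔT = 3.53/(1−0.2617) = 4.7813 K.
With doubled cloud: g' = 0.3174, ΔT' = 3.53/(1−0.3174) = 5.1714 K.
Change = 5.1714 − 4.7813 = 0.39 K.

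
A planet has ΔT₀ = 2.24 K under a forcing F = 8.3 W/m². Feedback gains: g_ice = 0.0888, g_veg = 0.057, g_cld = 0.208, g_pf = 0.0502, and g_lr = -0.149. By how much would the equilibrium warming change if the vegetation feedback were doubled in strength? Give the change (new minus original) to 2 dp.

0.25 K

Original: g = 0.255, ΔT = 2.24/(1−0.255) = 3.0067 K.
With doubled vegetation: g' = 0.312, ΔT' = 2.24/(1−0.312) = 3.2558 K.
Change = 3.2558 − 3.0067 = 0.25 K.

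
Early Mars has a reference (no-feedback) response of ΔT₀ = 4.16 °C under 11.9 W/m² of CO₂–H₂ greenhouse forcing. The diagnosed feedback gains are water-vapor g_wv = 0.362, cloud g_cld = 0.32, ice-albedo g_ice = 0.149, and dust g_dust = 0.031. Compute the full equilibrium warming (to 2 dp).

Total gain g = 0.362 + 0.32 + 0.149 + 0.031 = 0.862.
Amplification A = 1/(1 − 0.862) = 7.246.
ΔT = 4.16 × 7.246 = 30.14 °C.

30.14 °C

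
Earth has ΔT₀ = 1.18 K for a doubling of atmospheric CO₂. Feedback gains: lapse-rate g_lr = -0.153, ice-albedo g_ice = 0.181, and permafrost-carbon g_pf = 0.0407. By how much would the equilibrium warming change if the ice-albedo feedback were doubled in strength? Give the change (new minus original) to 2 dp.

Original: g = 0.0687, ΔT = 1.18/(1−0.0687) = 1.2670 K.
With doubled ice-albedo: g' = 0.2497, ΔT' = 1.18/(1−0.2497) = 1.5727 K.
Change = 1.5727 − 1.2670 = 0.31 K.

0.31 K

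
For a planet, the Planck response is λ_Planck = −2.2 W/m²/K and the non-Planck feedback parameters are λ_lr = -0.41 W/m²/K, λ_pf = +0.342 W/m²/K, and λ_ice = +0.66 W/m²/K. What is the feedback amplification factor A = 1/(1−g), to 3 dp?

Convert to gains: g_lr = -0.41/2.2 = -0.1864; g_pf = 0.342/2.2 = 0.1555; g_ice = 0.66/2.2 = 0.3.
Total gain g = 0.2691.
A = 1/(1 − 0.2691) = 1.368.

1.368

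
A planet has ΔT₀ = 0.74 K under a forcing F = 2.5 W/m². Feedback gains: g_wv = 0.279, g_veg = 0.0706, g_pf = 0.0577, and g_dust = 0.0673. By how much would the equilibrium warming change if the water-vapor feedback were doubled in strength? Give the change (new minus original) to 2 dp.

1.59 K

Original: g = 0.4746, ΔT = 0.74/(1−0.4746) = 1.4085 K.
With doubled water-vapor: g' = 0.7536, ΔT' = 0.74/(1−0.7536) = 3.0032 K.
Change = 3.0032 − 1.4085 = 1.59 K.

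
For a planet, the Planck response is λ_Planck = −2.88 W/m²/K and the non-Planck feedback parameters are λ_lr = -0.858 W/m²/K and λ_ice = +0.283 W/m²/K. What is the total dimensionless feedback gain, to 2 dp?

Convert to gains: g_lr = -0.858/2.88 = -0.2979; g_ice = 0.283/2.88 = 0.09826.
Total gain g = -0.19964.

-0.20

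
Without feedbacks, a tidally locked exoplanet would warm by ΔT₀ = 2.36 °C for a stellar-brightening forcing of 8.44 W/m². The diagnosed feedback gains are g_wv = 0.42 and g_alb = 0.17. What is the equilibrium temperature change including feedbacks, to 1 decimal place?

5.8 °C

Total gain g = 0.42 + 0.17 = 0.59.
Amplification A = 1/(1 − 0.59) = 2.439.
ΔT = 2.36 × 2.439 = 5.8 °C.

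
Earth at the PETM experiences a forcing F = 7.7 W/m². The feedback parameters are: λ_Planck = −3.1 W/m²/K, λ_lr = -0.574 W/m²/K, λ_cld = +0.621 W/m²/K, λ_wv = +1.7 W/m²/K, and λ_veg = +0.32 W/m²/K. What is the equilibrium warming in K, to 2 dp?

7.45 K

Net feedback parameter λ = (−3.1) + (-0.574) + (+0.621) + (+1.7) + (+0.32) = -1.033 W/m²/K.
ΔT = −F/λ = −7.7/(-1.033) = 7.45 K.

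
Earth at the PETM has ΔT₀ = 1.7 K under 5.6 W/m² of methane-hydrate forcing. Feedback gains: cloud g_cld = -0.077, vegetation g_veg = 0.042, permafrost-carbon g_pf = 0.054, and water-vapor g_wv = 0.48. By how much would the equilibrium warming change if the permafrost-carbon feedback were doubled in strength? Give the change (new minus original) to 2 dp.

0.41 K

Original: g = 0.499, ΔT = 1.7/(1−0.499) = 3.3932 K.
With doubled permafrost-carbon: g' = 0.553, ΔT' = 1.7/(1−0.553) = 3.8031 K.
Change = 3.8031 − 3.3932 = 0.41 K.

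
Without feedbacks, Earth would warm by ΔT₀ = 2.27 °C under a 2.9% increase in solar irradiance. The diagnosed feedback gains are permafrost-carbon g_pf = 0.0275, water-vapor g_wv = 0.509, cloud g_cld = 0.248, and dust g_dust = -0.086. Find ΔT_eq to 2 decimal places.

7.53 °C

Total gain g = 0.0275 + 0.509 + 0.248 − 0.086 = 0.6985.
Amplification A = 1/(1 − 0.6985) = 3.317.
ΔT = 2.27 × 3.317 = 7.53 °C.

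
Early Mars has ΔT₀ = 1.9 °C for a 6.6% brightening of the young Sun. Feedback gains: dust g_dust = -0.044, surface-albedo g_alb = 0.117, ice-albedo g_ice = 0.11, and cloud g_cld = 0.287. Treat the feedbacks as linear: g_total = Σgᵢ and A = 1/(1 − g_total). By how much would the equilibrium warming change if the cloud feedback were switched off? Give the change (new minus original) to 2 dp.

-1.26 °C

Original: g = 0.47, ΔT = 1.9/(1−0.47) = 3.5849 °C.
Without cloud: g' = 0.183, ΔT' = 1.9/(1−0.183) = 2.3256 °C.
Change = 2.3256 − 3.5849 = -1.26 °C.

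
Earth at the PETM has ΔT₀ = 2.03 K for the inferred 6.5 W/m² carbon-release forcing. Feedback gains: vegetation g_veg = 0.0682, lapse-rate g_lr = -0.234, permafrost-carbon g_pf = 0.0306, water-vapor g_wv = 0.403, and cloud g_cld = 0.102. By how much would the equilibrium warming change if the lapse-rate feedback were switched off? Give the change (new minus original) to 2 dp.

Original: g = 0.3698, ΔT = 2.03/(1−0.3698) = 3.2212 K.
Without lapse-rate: g' = 0.6038, ΔT' = 2.03/(1−0.6038) = 5.1237 K.
Change = 5.1237 − 3.2212 = 1.90 K.

1.90 K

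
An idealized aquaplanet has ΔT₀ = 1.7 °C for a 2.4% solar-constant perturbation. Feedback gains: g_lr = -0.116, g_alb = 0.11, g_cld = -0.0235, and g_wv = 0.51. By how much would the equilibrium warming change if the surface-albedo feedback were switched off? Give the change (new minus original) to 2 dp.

Original: g = 0.4805, ΔT = 1.7/(1−0.4805) = 3.2724 °C.
Without surface-albedo: g' = 0.3705, ΔT' = 1.7/(1−0.3705) = 2.7006 °C.
Change = 2.7006 − 3.2724 = -0.57 °C.

-0.57 °C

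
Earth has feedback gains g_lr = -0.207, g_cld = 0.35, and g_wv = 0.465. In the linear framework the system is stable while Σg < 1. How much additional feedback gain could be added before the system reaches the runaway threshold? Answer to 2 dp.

0.39

Current total gain = -0.207 + 0.35 + 0.465 = 0.608.
Margin to runaway = 1 − 0.608 = 0.39.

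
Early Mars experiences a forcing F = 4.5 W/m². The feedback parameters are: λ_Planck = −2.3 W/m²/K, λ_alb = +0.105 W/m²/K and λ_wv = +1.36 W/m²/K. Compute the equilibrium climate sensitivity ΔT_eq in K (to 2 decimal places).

Net feedback parameter λ = (−2.3) + (+0.105) + (+1.36) = -0.835 W/m²/K.
ΔT = −F/λ = −4.5/(-0.835) = 5.39 K.

5.39 K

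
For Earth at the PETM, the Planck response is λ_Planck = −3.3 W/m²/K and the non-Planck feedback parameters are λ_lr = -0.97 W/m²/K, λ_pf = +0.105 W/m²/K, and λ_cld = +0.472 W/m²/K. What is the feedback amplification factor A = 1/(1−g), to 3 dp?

0.894

Convert to gains: g_lr = -0.97/3.3 = -0.2939; g_pf = 0.105/3.3 = 0.03182; g_cld = 0.472/3.3 = 0.143.
Total gain g = -0.11908.
A = 1/(1 + 0.11908) = 0.894.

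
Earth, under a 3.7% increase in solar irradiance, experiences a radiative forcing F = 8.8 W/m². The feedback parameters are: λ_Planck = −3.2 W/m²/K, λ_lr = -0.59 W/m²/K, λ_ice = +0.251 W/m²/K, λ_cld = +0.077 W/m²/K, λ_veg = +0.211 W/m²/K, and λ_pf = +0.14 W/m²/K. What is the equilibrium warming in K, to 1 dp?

Net feedback parameter λ = (−3.2) + (-0.59) + (+0.251) + (+0.077) + (+0.211) + (+0.14) = -3.111 W/m²/K.
ΔT = −F/λ = −8.8/(-3.111) = 2.8 K.

2.8 K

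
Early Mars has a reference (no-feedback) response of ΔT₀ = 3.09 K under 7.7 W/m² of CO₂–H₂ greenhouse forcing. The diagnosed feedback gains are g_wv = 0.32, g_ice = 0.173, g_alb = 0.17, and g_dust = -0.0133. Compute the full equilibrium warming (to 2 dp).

8.82 K

Total gain g = 0.32 + 0.173 + 0.17 − 0.0133 = 0.6497.
Amplification A = 1/(1 − 0.6497) = 2.855.
ΔT = 3.09 × 2.855 = 8.82 K.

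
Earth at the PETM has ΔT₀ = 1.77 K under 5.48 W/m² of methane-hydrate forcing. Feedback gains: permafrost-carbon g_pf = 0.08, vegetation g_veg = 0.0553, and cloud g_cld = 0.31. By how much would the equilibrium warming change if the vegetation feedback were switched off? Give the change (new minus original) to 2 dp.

Original: g = 0.4453, ΔT = 1.77/(1−0.4453) = 3.1909 K.
Without vegetation: g' = 0.39, ΔT' = 1.77/(1−0.39) = 2.9016 K.
Change = 2.9016 − 3.1909 = -0.29 K.

-0.29 K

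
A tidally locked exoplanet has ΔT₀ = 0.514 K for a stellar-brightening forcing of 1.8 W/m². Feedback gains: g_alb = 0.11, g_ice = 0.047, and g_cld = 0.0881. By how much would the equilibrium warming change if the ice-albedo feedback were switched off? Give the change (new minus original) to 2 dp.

Original: g = 0.2451, ΔT = 0.514/(1−0.2451) = 0.6809 K.
Without ice-albedo: g' = 0.1981, ΔT' = 0.514/(1−0.1981) = 0.6410 K.
Change = 0.6410 − 0.6809 = -0.04 K.

-0.04 K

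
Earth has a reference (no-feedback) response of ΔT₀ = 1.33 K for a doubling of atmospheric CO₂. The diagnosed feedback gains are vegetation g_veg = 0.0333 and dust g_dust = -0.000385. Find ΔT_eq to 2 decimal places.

Total gain g = 0.0333 − 0.000385 = 0.032915.
Amplification A = 1/(1 − 0.032915) = 1.034.
ΔT = 1.33 × 1.034 = 1.38 K.

1.38 K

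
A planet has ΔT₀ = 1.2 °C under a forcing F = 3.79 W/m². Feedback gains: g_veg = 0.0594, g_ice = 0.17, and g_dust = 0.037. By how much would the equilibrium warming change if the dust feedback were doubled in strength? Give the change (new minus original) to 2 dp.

0.09 °C

Original: g = 0.2664, ΔT = 1.2/(1−0.2664) = 1.6358 °C.
With doubled dust: g' = 0.3034, ΔT' = 1.2/(1−0.3034) = 1.7227 °C.
Change = 1.7227 − 1.6358 = 0.09 °C.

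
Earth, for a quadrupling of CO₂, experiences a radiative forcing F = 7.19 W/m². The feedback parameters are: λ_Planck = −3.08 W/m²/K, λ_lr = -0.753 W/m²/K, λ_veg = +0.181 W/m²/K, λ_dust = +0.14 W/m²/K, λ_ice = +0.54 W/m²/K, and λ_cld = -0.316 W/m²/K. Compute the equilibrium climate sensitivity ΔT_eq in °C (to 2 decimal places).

Net feedback parameter λ = (−3.08) + (-0.753) + (+0.181) + (+0.14) + (+0.54) + (-0.316) = -3.288 W/m²/K.
ΔT = −F/λ = −7.19/(-3.288) = 2.19 °C.

2.19 °C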